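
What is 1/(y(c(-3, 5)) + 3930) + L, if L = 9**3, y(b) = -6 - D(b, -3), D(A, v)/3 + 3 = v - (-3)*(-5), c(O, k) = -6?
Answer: 2906524/3987 ≈ 729.00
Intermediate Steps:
D(A, v) = -54 + 3*v (D(A, v) = -9 + 3*(v - (-3)*(-5)) = -9 + 3*(v - 3*5) = -9 + 3*(v - 15) = -9 + 3*(-15 + v) = -9 + (-45 + 3*v) = -54 + 3*v)
y(b) = 57 (y(b) = -6 - (-54 + 3*(-3)) = -6 - (-54 - 9) = -6 - 1*(-63) = -6 + 63 = 57)
L = 729
1/(y(c(-3, 5)) + 3930) + L = 1/(57 + 3930) + 729 = 1/3987 + 729 = 2906524/3987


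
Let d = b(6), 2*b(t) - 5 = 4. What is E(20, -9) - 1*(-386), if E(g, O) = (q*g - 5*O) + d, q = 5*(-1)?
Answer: 671/2 ≈ 335.50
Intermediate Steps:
q = -5
b(t) = 9/2 (b(t) = 5/2 + (1/2)*4 = 5/2 + 2 = 9/2)
d = 9/2 ≈ 4.5000
E(g, O) = 9/2 - 5*O - 5*g (E(g, O) = (-5*g - 5*O) + 9/2 = (-5*O - 5*g) + 9/2 = 9/2 - 5*O - 5*g)
E(20, -9) - 1*(-386) = (9/2 - 5*(-9) - 5*20) - 1*(-386) = (9/2 + 45 - 100) + 386 = -101/2 + 386 = 671/2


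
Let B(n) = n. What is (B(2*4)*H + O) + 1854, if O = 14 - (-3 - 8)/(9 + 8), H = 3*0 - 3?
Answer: 31359/17 ≈ 1844.6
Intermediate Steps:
H = -3 (H = 0 - 3 = -3)
O = 249/17 (O = 14 - (-11)/17 = 14 - 1*(-11/17) = 14 + 11/17 = 249/17 ≈ 14.647)
(B(2*4)*H + O) + 1854 = ((2*4)*(-3) + 249/17) + 1854 = (8*(-3) + 249/17) + 1854 = (-24 + 249/17) + 1854 = -159/17 + 1854 = 31359/17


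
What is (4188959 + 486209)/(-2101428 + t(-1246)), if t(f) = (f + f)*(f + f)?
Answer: 1168792/1027159 ≈ 1.1379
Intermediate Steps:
t(f) = 4*f**2 (t(f) = (2*f)*(2*f) = 4*f**2)
(4188959 + 486209)/(-2101428 + t(-1246)) = (4188959 + 486209)/(-2101428 + 4*(-1246)**2) = 4675168/(-2101428 + 4*1552516) = 4675168/(-2101428 + 6210064) = 4675168/4108636 = 4675168*(1/4108636) = 1168792/1027159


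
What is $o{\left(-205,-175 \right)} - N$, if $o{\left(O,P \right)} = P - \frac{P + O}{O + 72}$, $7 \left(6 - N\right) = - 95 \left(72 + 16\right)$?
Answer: $- \frac{9647}{7} \approx -1378.1$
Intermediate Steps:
$N = \frac{8402}{7}$ ($N = 6 - \frac{\left(-95\right) \left(72 + 16\right)}{7} = 6 - \frac{\left(-95\right) 88}{7} = 6 - - \frac{8360}{7} = 6 + \frac{8360}{7} = \frac{8402}{7} \approx 1200.3$)
$o{\left(O,P \right)} = P - \frac{O + P}{72 + O}$
$o{\left(-205,-175 \right)} - N = \frac{\left(-1\right) \left(-205\right) + 71 \left(-175\right) - -35875}{72 - 205} - \frac{8402}{7} = \frac{205 - 12425 + 35875}{-133} - \frac{8402}{7} = \left(- \frac{1}{133}\right) 23655 - \frac{8402}{7} = - \frac{1245}{7} - \frac{8402}{7} = - \frac{9647}{7}$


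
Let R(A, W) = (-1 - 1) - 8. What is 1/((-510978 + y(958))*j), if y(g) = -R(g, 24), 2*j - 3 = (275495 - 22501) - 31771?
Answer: -1/56519703384 ≈ -1.7693e-11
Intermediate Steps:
j = 110613 (j = 3/2 + ((275495 - 22501) - 31771)/2 = 3/2 + (252994 - 31771)/2 = 3/2 + (1/2)*221223 = 3/2 + 221223/2 = 110613)
R(A, W) = -10 (R(A, W) = -2 - 8 = -10)
y(g) = 10 (y(g) = -1*(-10) = 10)
1/((-510978 + y(958))*j) = 1/((-510978 + 10)*110613) = (1/110613)/(-510968) = -1/510968*1/110613 = -1/56519703384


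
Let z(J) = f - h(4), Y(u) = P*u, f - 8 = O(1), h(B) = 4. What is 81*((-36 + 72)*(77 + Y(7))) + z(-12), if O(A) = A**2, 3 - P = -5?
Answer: 387833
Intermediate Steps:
P = 8 (P = 3 - 1*(-5) = 3 + 5 = 8)
f = 9 (f = 8 + 1**2 = 8 + 1 = 9)
Y(u) = 8*u
z(J) = 5 (z(J) = 9 - 1*4 = 9 - 4 = 5)
81*((-36 + 72)*(77 + Y(7))) + z(-12) = 81*((-36 + 72)*(77 + 8*7)) + 5 = 81*(36*(77 + 56)) + 5 = 81*(36*133) + 5 = 81*4788 + 5 = 387828 + 5 = 387833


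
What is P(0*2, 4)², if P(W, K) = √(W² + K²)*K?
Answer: 256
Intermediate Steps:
P(W, K) = K*√(K² + W²) (P(W, K) = √(K² + W²)*K = K*√(K² + W²))
P(0*2, 4)² = (4*√(4² + (0*2)²))² = (4*√(16 + 0²))² = (4*√(16 + 0))² = (4*√16)² = (4*4)² = 16² = 256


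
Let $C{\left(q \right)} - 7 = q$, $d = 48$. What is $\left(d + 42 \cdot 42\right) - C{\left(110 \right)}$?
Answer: $1695$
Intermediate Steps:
$C{\left(q \right)} = 7 + q$
$\left(d + 42 \cdot 42\right) - C{\left(110 \right)} = \left(48 + 42 \cdot 42\right) - \left(7 + 110\right) = \left(48 + 1764\right) - 117 = 1812 - 117 = 1695$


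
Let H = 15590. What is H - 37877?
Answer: -22287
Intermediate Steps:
H - 37877 = 15590 - 37877 = -22287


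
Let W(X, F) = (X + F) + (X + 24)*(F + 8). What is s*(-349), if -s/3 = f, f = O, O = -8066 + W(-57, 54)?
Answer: -10590405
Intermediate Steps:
W(X, F) = F + X + (8 + F)*(24 + X) (W(X, F) = (F + X) + (24 + X)*(8 + F) = (F + X) + (8 + F)*(24 + X) = F + X + (8 + F)*(24 + X))
O = -10115 (O = -8066 + (192 + 9*(-57) + 25*54 + 54*(-57)) = -8066 + (192 - 513 + 1350 - 3078) = -8066 - 2049 = -10115)
f = -10115
s = 30345 (s = -3*(-10115) = 30345)
s*(-349) = 30345*(-349) = -10590405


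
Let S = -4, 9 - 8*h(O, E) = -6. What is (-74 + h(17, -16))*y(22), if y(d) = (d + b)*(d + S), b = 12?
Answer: -88281/2 ≈ -44141.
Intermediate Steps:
h(O, E) = 15/8 (h(O, E) = 9/8 - 1/8*(-6) = 9/8 + 3/4 = 15/8)
y(d) = (-4 + d)*(12 + d) (y(d) = (d + 12)*(d - 4) = (12 + d)*(-4 + d) = (-4 + d)*(12 + d))
(-74 + h(17, -16))*y(22) = (-74 + 15/8)*(-48 + 22**2 + 8*22) = -577*(-48 + 484 + 176)/8 = -577/8*612 = -88281/2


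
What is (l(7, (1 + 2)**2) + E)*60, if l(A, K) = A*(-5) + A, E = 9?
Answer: -1140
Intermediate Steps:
l(A, K) = -4*A (l(A, K) = -5*A + A = -4*A)
(l(7, (1 + 2)**2) + E)*60 = (-4*7 + 9)*60 = (-28 + 9)*60 = -19*60 = -1140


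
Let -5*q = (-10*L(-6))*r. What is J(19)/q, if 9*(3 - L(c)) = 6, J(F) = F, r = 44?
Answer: 57/616 ≈ 0.092533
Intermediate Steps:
L(c) = 7/3 (L(c) = 3 - ⅑*6 = 3 - ⅔ = 7/3)
q = 616/3 (q = -(-10*7/3)*44/5 = -(-14)*44/3 = -⅕*(-3080/3) = 616/3 ≈ 205.33)
J(19)/q = 19/(616/3) = 19*(3/616) = 57/616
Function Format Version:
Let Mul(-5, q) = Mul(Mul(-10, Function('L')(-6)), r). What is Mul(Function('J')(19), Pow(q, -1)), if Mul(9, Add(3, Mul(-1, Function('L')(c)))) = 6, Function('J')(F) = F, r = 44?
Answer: Rational(57, 616) ≈ 0.092533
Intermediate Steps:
Function('L')(c) = Rational(7, 3) (Function('L')(c) = Add(3, Mul(Rational(-1, 9), 6)) = Add(3, Rational(-2, 3)) = Rational(7, 3))
q = Rational(616, 3) (q = Mul(Rational(-1, 5), Mul(Mul(-10, Rational(7, 3)), 44)) = Mul(Rational(-1, 5), Mul(Rational(-70, 3), 44)) = Mul(Rational(-1, 5), Rational(-3080, 3)) = Rational(616, 3) ≈ 205.33)
Mul(Function('J')(19), Pow(q, -1)) = Mul(19, Pow(Rational(616, 3), -1)) = Mul(19, Rational(3, 616)) = Rational(57, 616)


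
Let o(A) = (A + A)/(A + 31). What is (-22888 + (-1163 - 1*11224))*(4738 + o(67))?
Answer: -8191877975/49 ≈ -1.6718e+8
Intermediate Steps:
o(A) = 2*A/(31 + A) (o(A) = (2*A)/(31 + A) = 2*A/(31 + A))
(-22888 + (-1163 - 1*11224))*(4738 + o(67)) = (-22888 + (-1163 - 1*11224))*(4738 + 2*67/(31 + 67)) = (-22888 + (-1163 - 11224))*(4738 + 2*67/98) = (-22888 - 12387)*(4738 + 2*67*(1/98)) = -35275*(4738 + 67/49) = -35275*232229/49 = -8191877975/49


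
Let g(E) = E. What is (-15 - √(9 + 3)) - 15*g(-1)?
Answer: -2*√3 ≈ -3.4641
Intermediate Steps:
(-15 - √(9 + 3)) - 15*g(-1) = (-15 - √(9 + 3)) - 15*(-1) = (-15 - √12) + 15 = (-15 - 2*√3) + 15 = -2*√3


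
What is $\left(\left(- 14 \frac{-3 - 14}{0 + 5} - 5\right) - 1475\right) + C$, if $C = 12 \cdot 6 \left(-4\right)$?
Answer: $- \frac{8602}{5} \approx -1720.4$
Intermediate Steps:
$C = -288$ ($C = 72 \left(-4\right) = -288$)
$\left(\left(- 14 \frac{-3 - 14}{0 + 5} - 5\right) - 1475\right) + C = \left(\left(- 14 \frac{-3 - 14}{0 + 5} - 5\right) - 1475\right) - 288 = \left(\left(- 14 \left(- \frac{17}{5}\right) - 5\right) - 1475\right) - 288 = \left(\left(- 14 \left(\left(-17\right) \frac{1}{5}\right) - 5\right) - 1475\right) - 288 = \left(\left(\left(-14\right) \left(- \frac{17}{5}\right) - 5\right) - 1475\right) - 288 = \left(\left(\frac{238}{5} - 5\right) - 1475\right) - 288 = \left(\frac{213}{5} - 1475\right) - 288 = - \frac{7162}{5} - 288 = - \frac{8602}{5}$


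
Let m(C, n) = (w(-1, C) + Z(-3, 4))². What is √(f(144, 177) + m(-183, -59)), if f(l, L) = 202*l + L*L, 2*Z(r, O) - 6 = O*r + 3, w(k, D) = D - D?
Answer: 3*√26853/2 ≈ 245.80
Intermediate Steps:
w(k, D) = 0
Z(r, O) = 9/2 + O*r/2 (Z(r, O) = 3 + (O*r + 3)/2 = 3 + (3 + O*r)/2 = 3 + (3/2 + O*r/2) = 9/2 + O*r/2)
f(l, L) = L² + 202*l (f(l, L) = 202*l + L² = L² + 202*l)
m(C, n) = 9/4 (m(C, n) = (0 + (9/2 + (½)*4*(-3)))² = (0 + (9/2 - 6))² = (0 - 3/2)² = (-3/2)² = 9/4)
√(f(144, 177) + m(-183, -59)) = √((177² + 202*144) + 9/4) = √((31329 + 29088) + 9/4) = √(60417 + 9/4) = √(241677/4) = 3*√26853/2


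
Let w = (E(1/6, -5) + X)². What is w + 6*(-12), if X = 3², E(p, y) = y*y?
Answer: 1084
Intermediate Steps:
E(p, y) = y²
X = 9
w = 1156 (w = ((-5)² + 9)² = (25 + 9)² = 34² = 1156)
w + 6*(-12) = 1156 + 6*(-12) = 1156 - 72 = 1084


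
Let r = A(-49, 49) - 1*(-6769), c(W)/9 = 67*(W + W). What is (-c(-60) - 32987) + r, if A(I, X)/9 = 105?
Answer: 47087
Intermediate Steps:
A(I, X) = 945 (A(I, X) = 9*105 = 945)
c(W) = 1206*W (c(W) = 9*(67*(W + W)) = 9*(67*(2*W)) = 9*(134*W) = 1206*W)
r = 7714 (r = 945 - 1*(-6769) = 945 + 6769 = 7714)
(-c(-60) - 32987) + r = (-1206*(-60) - 32987) + 7714 = (-1*(-72360) - 32987) + 7714 = (72360 - 32987) + 7714 = 39373 + 7714 = 47087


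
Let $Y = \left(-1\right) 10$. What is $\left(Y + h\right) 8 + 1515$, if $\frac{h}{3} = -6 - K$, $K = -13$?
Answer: $1603$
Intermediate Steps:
$Y = -10$
$h = 21$ ($h = 3 \left(-6 - -13\right) = 3 \left(-6 + 13\right) = 3 \cdot 7 = 21$)
$\left(Y + h\right) 8 + 1515 = \left(-10 + 21\right) 8 + 1515 = 11 \cdot 8 + 1515 = 88 + 1515 = 1603$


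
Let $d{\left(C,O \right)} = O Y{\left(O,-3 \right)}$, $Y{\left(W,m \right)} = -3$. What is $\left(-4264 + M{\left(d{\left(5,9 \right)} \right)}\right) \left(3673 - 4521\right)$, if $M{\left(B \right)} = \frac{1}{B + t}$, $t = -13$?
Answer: $\frac{18079466}{5} \approx 3.6159 \cdot 10^{6}$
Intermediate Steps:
$d{\left(C,O \right)} = - 3 O$ ($d{\left(C,O \right)} = O \left(-3\right) = - 3 O$)
$M{\left(B \right)} = \frac{1}{-13 + B}$ ($M{\left(B \right)} = \frac{1}{B - 13} = \frac{1}{-13 + B}$)
$\left(-4264 + M{\left(d{\left(5,9 \right)} \right)}\right) \left(3673 - 4521\right) = \left(-4264 + \frac{1}{-13 - 27}\right) \left(3673 - 4521\right) = \left(-4264 + \frac{1}{-13 - 27}\right) \left(-848\right) = \left(-4264 + \frac{1}{-40}\right) \left(-848\right) = \left(-4264 - \frac{1}{40}\right) \left(-848\right) = \left(- \frac{170561}{40}\right) \left(-848\right) = \frac{18079466}{5}$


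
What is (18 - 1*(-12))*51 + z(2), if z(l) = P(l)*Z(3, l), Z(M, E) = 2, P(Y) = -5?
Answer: 1520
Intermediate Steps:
z(l) = -10 (z(l) = -5*2 = -10)
(18 - 1*(-12))*51 + z(2) = (18 - 1*(-12))*51 - 10 = (18 + 12)*51 - 10 = 30*51 - 10 = 1530 - 10 = 1520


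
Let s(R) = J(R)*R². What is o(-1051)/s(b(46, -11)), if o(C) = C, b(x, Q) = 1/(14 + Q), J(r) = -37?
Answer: 9459/37 ≈ 255.65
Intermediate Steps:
s(R) = -37*R²
o(-1051)/s(b(46, -11)) = -1051*(-(14 - 11)²/37) = -1051/((-37*(1/3)²)) = -1051/((-37*(⅓)²)) = -1051/((-37*⅑)) = -1051/(-37/9) = -1051*(-9/37) = 9459/37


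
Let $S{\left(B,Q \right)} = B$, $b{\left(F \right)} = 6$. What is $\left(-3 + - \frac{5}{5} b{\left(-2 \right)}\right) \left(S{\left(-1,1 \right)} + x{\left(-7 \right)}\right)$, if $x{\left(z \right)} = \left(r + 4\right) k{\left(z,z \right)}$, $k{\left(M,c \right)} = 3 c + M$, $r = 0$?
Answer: $1017$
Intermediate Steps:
$k{\left(M,c \right)} = M + 3 c$
$x{\left(z \right)} = 16 z$ ($x{\left(z \right)} = \left(0 + 4\right) \left(z + 3 z\right) = 4 \cdot 4 z = 16 z$)
$\left(-3 + - \frac{5}{5} b{\left(-2 \right)}\right) \left(S{\left(-1,1 \right)} + x{\left(-7 \right)}\right) = \left(-3 + - \frac{5}{5} \cdot 6\right) \left(-1 + 16 \left(-7\right)\right) = \left(-3 + \left(-5\right) \frac{1}{5} \cdot 6\right) \left(-1 - 112\right) = \left(-3 - 6\right) \left(-113\right) = \left(-9\right) \left(-113\right) = 1017$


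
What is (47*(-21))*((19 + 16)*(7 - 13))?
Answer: 207270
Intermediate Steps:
(47*(-21))*((19 + 16)*(7 - 13)) = -34545*(-6) = -987*(-210) = 207270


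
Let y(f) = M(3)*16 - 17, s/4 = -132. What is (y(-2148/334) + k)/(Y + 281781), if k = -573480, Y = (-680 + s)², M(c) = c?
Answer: -573449/1741045 ≈ -0.32937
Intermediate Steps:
s = -528 (s = 4*(-132) = -528)
Y = 1459264 (Y = (-680 - 528)² = (-1208)² = 1459264)
y(f) = 31 (y(f) = 3*16 - 17 = 48 - 17 = 31)
(y(-2148/334) + k)/(Y + 281781) = (31 - 573480)/(1459264 + 281781) = -573449/1741045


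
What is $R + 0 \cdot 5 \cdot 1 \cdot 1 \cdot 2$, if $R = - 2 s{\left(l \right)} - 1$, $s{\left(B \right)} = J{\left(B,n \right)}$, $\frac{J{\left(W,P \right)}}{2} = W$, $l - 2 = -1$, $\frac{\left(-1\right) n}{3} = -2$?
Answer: $-5$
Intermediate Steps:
$n = 6$ ($n = \left(-3\right) \left(-2\right) = 6$)
$l = 1$ ($l = 2 - 1 = 1$)
$J{\left(W,P \right)} = 2 W$
$s{\left(B \right)} = 2 B$
$R = -5$ ($R = - 2 \cdot 2 \cdot 1 - 1 = \left(-2\right) 2 - 1 = -4 - 1 = -5$)
$R + 0 \cdot 5 \cdot 1 \cdot 1 \cdot 2 = -5 + 0 \cdot 5 \cdot 1 \cdot 1 \cdot 2 = -5 + 0 \cdot 5 \cdot 1 \cdot 2 = -5 + 0 \cdot 1 \cdot 2 = -5 + 0 \cdot 2 = -5 + 0 = -5$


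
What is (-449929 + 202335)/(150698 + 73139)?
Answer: -247594/223837 ≈ -1.1061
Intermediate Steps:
(-449929 + 202335)/(150698 + 73139) = -247594/223837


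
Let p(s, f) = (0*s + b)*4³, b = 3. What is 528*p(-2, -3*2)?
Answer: 101376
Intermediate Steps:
p(s, f) = 192 (p(s, f) = (0*s + 3)*4³ = (0 + 3)*64 = 3*64 = 192)
528*p(-2, -3*2) = 528*192 = 101376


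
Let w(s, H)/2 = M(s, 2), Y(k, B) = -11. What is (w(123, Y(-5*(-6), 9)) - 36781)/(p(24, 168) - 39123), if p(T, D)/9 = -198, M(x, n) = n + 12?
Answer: 12251/13635 ≈ 0.89850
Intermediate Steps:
M(x, n) = 12 + n
p(T, D) = -1782 (p(T, D) = 9*(-198) = -1782)
w(s, H) = 28 (w(s, H) = 2*(12 + 2) = 2*14 = 28)
(w(123, Y(-5*(-6), 9)) - 36781)/(p(24, 168) - 39123) = (28 - 36781)/(-1782 - 39123) = -36753/(-40905) = -36753*(-1/40905) = 12251/13635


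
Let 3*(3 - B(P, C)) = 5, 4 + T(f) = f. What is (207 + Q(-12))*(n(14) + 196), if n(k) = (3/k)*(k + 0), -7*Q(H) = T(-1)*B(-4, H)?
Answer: 869033/21 ≈ 41383.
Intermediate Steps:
T(f) = -4 + f
B(P, C) = 4/3 (B(P, C) = 3 - ⅓*5 = 3 - 5/3 = 4/3)
Q(H) = 20/21 (Q(H) = -(-4 - 1)*4/(7*3) = -(-5)*4/(7*3) = -⅐*(-20/3) = 20/21)
n(k) = 3 (n(k) = (3/k)*k = 3)
(207 + Q(-12))*(n(14) + 196) = (207 + 20/21)*(3 + 196) = (4367/21)*199 = 869033/21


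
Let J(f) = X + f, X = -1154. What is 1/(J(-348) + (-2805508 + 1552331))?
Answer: -1/1254679 ≈ -7.9702e-7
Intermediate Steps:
J(f) = -1154 + f
1/(J(-348) + (-2805508 + 1552331)) = 1/((-1154 - 348) + (-2805508 + 1552331)) = 1/(-1502 - 1253177) = 1/(-1254679) = -1/1254679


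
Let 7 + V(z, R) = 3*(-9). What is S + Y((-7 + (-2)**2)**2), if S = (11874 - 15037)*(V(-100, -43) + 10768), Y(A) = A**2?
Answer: -33951561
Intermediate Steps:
V(z, R) = -34 (V(z, R) = -7 + 3*(-9) = -7 - 27 = -34)
S = -33951642 (S = (11874 - 15037)*(-34 + 10768) = -3163*10734 = -33951642)
S + Y((-7 + (-2)**2)**2) = -33951642 + ((-7 + (-2)**2)**2)**2 = -33951642 + ((-7 + 4)**2)**2 = -33951642 + ((-3)**2)**2 = -33951642 + 9**2 = -33951642 + 81 = -33951561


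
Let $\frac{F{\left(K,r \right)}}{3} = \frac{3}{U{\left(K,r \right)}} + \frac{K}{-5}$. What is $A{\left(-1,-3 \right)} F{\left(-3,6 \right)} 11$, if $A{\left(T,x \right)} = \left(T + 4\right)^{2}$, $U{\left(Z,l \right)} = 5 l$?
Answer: $\frac{2079}{10} \approx 207.9$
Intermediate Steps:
$A{\left(T,x \right)} = \left(4 + T\right)^{2}$
$F{\left(K,r \right)} = - \frac{3 K}{5} + \frac{9}{5 r}$ ($F{\left(K,r \right)} = 3 \left(\frac{3}{5 r} + \frac{K}{-5}\right) = 3 \left(3 \frac{1}{5 r} + K \left(- \frac{1}{5}\right)\right) = 3 \left(\frac{3}{5 r} - \frac{K}{5}\right) = 3 \left(- \frac{K}{5} + \frac{3}{5 r}\right) = - \frac{3 K}{5} + \frac{9}{5 r}$)
$A{\left(-1,-3 \right)} F{\left(-3,6 \right)} 11 = \left(4 - 1\right)^{2} \frac{3 \left(3 - \left(-3\right) 6\right)}{5 \cdot 6} \cdot 11 = 3^{2} \cdot \frac{3}{5} \cdot \frac{1}{6} \left(3 + 18\right) 11 = 9 \cdot \frac{3}{5} \cdot \frac{1}{6} \cdot 21 \cdot 11 = 9 \cdot \frac{21}{10} \cdot 11 = \frac{189}{10} \cdot 11 = \frac{2079}{10}$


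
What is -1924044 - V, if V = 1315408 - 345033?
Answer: -2894419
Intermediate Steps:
V = 970375
-1924044 - V = -1924044 - 1*970375 = -1924044 - 970375 = -2894419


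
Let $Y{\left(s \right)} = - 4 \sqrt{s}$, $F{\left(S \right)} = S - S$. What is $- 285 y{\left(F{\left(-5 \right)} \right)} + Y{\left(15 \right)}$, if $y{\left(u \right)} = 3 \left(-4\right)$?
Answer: $3420 - 4 \sqrt{15} \approx 3404.5$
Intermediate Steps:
$F{\left(S \right)} = 0$
$y{\left(u \right)} = -12$
$- 285 y{\left(F{\left(-5 \right)} \right)} + Y{\left(15 \right)} = \left(-285\right) \left(-12\right) - 4 \sqrt{15} = 3420 - 4 \sqrt{15}$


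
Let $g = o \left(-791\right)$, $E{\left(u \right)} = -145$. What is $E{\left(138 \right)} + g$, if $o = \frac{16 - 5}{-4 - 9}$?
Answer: $\frac{6816}{13} \approx 524.31$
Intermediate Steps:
$o = - \frac{11}{13}$ ($o = \frac{11}{-13} = 11 \left(- \frac{1}{13}\right) = - \frac{11}{13} \approx -0.84615$)
$g = \frac{8701}{13}$ ($g = \left(- \frac{11}{13}\right) \left(-791\right) = \frac{8701}{13} \approx 669.31$)
$E{\left(138 \right)} + g = -145 + \frac{8701}{13} = \frac{6816}{13}$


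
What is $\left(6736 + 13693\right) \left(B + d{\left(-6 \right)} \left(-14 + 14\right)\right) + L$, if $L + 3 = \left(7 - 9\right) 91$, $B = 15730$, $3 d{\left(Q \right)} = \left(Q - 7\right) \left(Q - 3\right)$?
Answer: $321347985$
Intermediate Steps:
$d{\left(Q \right)} = \frac{\left(-7 + Q\right) \left(-3 + Q\right)}{3}$ ($d{\left(Q \right)} = \frac{\left(Q - 7\right) \left(Q - 3\right)}{3} = \frac{\left(-7 + Q\right) \left(-3 + Q\right)}{3}$)
$L = -185$ ($L = -3 + \left(7 - 9\right) 91 = -3 - 182 = -185$)
$\left(6736 + 13693\right) \left(B + d{\left(-6 \right)} \left(-14 + 14\right)\right) + L = \left(6736 + 13693\right) \left(15730 + \left(7 - -20 + \frac{\left(-6\right)^{2}}{3}\right) \left(-14 + 14\right)\right) - 185 = 20429 \left(15730 + \left(7 + 20 + \frac{1}{3} \cdot 36\right) 0\right) - 185 = 20429 \left(15730 + \left(7 + 20 + 12\right) 0\right) - 185 = 20429 \left(15730 + 39 \cdot 0\right) - 185 = 20429 \left(15730 + 0\right) - 185 = 20429 \cdot 15730 - 185 = 321348170 - 185 = 321347985$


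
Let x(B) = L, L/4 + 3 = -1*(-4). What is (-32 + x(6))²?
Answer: 784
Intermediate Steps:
L = 4 (L = -12 + 4*(-1*(-4)) = -12 + 4*4 = -12 + 16 = 4)
x(B) = 4
(-32 + x(6))² = (-32 + 4)² = (-28)² = 784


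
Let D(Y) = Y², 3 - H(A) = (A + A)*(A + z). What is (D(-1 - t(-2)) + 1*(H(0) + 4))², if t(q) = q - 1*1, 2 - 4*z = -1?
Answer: 121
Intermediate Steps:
z = ¾ (z = ½ - ¼*(-1) = ½ + ¼ = ¾ ≈ 0.75000)
t(q) = -1 + q (t(q) = q - 1 = -1 + q)
H(A) = 3 - 2*A*(¾ + A) (H(A) = 3 - (A + A)*(A + ¾) = 3 - 2*A*(¾ + A))
(D(-1 - t(-2)) + 1*(H(0) + 4))² = ((-1 - (-1 - 2))² + 1*((3 - 2*0² - 3/2*0) + 4))² = ((-1 - 1*(-3))² + 1*((3 - 2*0 + 0) + 4))² = ((-1 + 3)² + 1*((3 + 0 + 0) + 4))² = (2² + 1*(3 + 4))² = (4 + 1*7)² = (4 + 7)² = 11² = 121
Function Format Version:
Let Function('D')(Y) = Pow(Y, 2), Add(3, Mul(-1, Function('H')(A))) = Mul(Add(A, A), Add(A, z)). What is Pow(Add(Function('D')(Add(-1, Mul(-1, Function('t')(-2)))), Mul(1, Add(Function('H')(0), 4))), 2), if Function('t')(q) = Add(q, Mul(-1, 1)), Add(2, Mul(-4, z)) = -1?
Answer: 121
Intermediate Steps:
z = Rational(3, 4) (z = Add(Rational(1, 2), Mul(Rational(-1, 4), -1)) = Add(Rational(1, 2), Rational(1, 4)) = Rational(3, 4) ≈ 0.75000)
Function('t')(q) = Add(-1, q) (Function('t')(q) = Add(q, -1) = Add(-1, q))
Function('H')(A) = Add(3, Mul(-2, A, Add(Rational(3, 4), A))) (Function('H')(A) = Add(3, Mul(-1, Mul(Add(A, A), Add(A, Rational(3, 4))))) = Add(3, Mul(-1, Mul(Mul(2, A), Add(Rational(3, 4), A)))) = Add(3, Mul(-1, Mul(2, A, Add(Rational(3, 4), A)))) = Add(3, Mul(-2, A, Add(Rational(3, 4), A))))
Pow(Add(Function('D')(Add(-1, Mul(-1, Function('t')(-2)))), Mul(1, Add(Function('H')(0), 4))), 2) = Pow(Add(Pow(Add(-1, Mul(-1, Add(-1, -2))), 2), Mul(1, Add(Add(3, Mul(-2, Pow(0, 2)), Mul(Rational(-3, 2), 0)), 4))), 2) = Pow(Add(Pow(Add(-1, Mul(-1, -3)), 2), Mul(1, Add(Add(3, Mul(-2, 0), 0), 4))), 2) = Pow(Add(Pow(Add(-1, 3), 2), Mul(1, Add(Add(3, 0, 0), 4))), 2) = Pow(Add(Pow(2, 2), Mul(1, Add(3, 4))), 2) = Pow(Add(4, Mul(1, 7)), 2) = Pow(Add(4, 7), 2) = Pow(11, 2) = 121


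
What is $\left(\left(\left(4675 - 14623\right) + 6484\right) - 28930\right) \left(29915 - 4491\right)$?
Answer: $-823585056$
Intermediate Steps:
$\left(\left(\left(4675 - 14623\right) + 6484\right) - 28930\right) \left(29915 - 4491\right) = \left(\left(-9948 + 6484\right) - 28930\right) 25424 = \left(-3464 - 28930\right) 25424 = \left(-32394\right) 25424 = -823585056$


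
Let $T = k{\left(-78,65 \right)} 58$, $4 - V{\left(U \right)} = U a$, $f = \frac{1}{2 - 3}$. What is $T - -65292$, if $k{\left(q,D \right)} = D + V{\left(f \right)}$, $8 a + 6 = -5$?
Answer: $\frac{276857}{4} \approx 69214.0$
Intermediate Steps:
$a = - \frac{11}{8}$ ($a = - \frac{3}{4} + \frac{1}{8} \left(-5\right) = - \frac{3}{4} - \frac{5}{8} = - \frac{11}{8} \approx -1.375$)
$f = -1$ ($f = \frac{1}{-1} = -1$)
$V{\left(U \right)} = 4 + \frac{11 U}{8}$ ($V{\left(U \right)} = 4 - U \left(- \frac{11}{8}\right) = 4 - - \frac{11 U}{8} = 4 + \frac{11 U}{8}$)
$k{\left(q,D \right)} = \frac{21}{8} + D$ ($k{\left(q,D \right)} = D + \left(4 + \frac{11}{8} \left(-1\right)\right) = D + \left(4 - \frac{11}{8}\right) = D + \frac{21}{8} = \frac{21}{8} + D$)
$T = \frac{15689}{4}$ ($T = \left(\frac{21}{8} + 65\right) 58 = \frac{541}{8} \cdot 58 = \frac{15689}{4} \approx 3922.3$)
$T - -65292 = \frac{15689}{4} - -65292 = \frac{15689}{4} + 65292 = \frac{276857}{4}$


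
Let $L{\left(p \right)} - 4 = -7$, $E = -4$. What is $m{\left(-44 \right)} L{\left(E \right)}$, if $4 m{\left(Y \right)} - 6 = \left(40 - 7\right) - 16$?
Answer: $- \frac{69}{4} \approx -17.25$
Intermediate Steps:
$m{\left(Y \right)} = \frac{23}{4}$ ($m{\left(Y \right)} = \frac{3}{2} + \frac{\left(40 - 7\right) - 16}{4} = \frac{3}{2} + \frac{33 - 16}{4} = \frac{3}{2} + \frac{1}{4} \cdot 17 = \frac{3}{2} + \frac{17}{4} = \frac{23}{4}$)
$L{\left(p \right)} = -3$ ($L{\left(p \right)} = 4 - 7 = -3$)
$m{\left(-44 \right)} L{\left(E \right)} = \frac{23}{4} \left(-3\right) = - \frac{69}{4}$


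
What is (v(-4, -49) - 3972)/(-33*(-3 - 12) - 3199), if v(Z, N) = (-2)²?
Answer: 248/169 ≈ 1.4675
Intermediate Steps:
v(Z, N) = 4
(v(-4, -49) - 3972)/(-33*(-3 - 12) - 3199) = (4 - 3972)/(-33*(-3 - 12) - 3199) = -3968/(-33*(-15) - 3199) = -3968/(495 - 3199) = -3968/(-2704) = -3968*(-1/2704) = 248/169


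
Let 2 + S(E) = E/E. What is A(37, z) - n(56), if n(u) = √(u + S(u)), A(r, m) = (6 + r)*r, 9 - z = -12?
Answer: 1591 - √55 ≈ 1583.6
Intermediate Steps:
z = 21 (z = 9 - 1*(-12) = 9 + 12 = 21)
S(E) = -1 (S(E) = -2 + E/E = -2 + 1 = -1)
A(r, m) = r*(6 + r)
n(u) = √(-1 + u) (n(u) = √(u - 1) = √(-1 + u))
A(37, z) - n(56) = 37*(6 + 37) - √(-1 + 56) = 37*43 - √55 = 1591 - √55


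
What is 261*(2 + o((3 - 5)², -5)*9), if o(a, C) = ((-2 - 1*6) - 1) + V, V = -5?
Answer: -32364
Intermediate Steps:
o(a, C) = -14 (o(a, C) = ((-2 - 1*6) - 1) - 5 = ((-2 - 6) - 1) - 5 = (-8 - 1) - 5 = -9 - 5 = -14)
261*(2 + o((3 - 5)², -5)*9) = 261*(2 - 14*9) = 261*(2 - 126) = 261*(-124) = -32364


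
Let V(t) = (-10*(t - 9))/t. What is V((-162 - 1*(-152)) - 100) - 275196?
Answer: -3027275/11 ≈ -2.7521e+5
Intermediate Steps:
V(t) = (90 - 10*t)/t (V(t) = (-10*(-9 + t))/t = (90 - 10*t)/t)
V((-162 - 1*(-152)) - 100) - 275196 = (-10 + 90/((-162 - 1*(-152)) - 100)) - 275196 = (-10 + 90/((-162 + 152) - 100)) - 275196 = (-10 + 90/(-10 - 100)) - 275196 = (-10 + 90/(-110)) - 275196 = (-10 + 90*(-1/110)) - 275196 = (-10 - 9/11) - 275196 = -119/11 - 275196 = -3027275/11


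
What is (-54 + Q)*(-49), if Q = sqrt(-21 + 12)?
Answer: 2646 - 147*I ≈ 2646.0 - 147.0*I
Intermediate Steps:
Q = 3*I (Q = sqrt(-9) = 3*I ≈ 3.0*I)
(-54 + Q)*(-49) = (-54 + 3*I)*(-49) = 2646 - 147*I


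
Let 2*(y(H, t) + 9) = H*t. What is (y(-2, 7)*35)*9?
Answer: -5040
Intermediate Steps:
y(H, t) = -9 + H*t/2 (y(H, t) = -9 + (H*t)/2 = -9 + H*t/2)
(y(-2, 7)*35)*9 = ((-9 + (1/2)*(-2)*7)*35)*9 = ((-9 - 7)*35)*9 = -16*35*9 = -560*9 = -5040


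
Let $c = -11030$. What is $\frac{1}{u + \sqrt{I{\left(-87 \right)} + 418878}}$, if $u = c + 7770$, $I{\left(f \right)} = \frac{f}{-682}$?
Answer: $- \frac{2223320}{6962348317} - \frac{\sqrt{194830270206}}{6962348317} \approx -0.00038273$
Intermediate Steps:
$I{\left(f \right)} = - \frac{f}{682}$ ($I{\left(f \right)} = f \left(- \frac{1}{682}\right) = - \frac{f}{682}$)
$u = -3260$ ($u = -11030 + 7770 = -3260$)
$\frac{1}{u + \sqrt{I{\left(-87 \right)} + 418878}} = \frac{1}{-3260 + \sqrt{\left(- \frac{1}{682}\right) \left(-87\right) + 418878}} = \frac{1}{-3260 + \sqrt{\frac{87}{682} + 418878}} = \frac{1}{-3260 + \sqrt{\frac{285674883}{682}}} = \frac{1}{-3260 + \frac{\sqrt{194830270206}}{682}}$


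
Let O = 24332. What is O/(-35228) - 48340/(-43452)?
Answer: 40352966/95670441 ≈ 0.42179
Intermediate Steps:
O/(-35228) - 48340/(-43452) = 24332/(-35228) - 48340/(-43452) = 24332*(-1/35228) - 48340*(-1/43452) = -6083/8807 + 12085/10863 = 40352966/95670441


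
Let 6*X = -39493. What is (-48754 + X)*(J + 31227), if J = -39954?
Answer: 965837453/2 ≈ 4.8292e+8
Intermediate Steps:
X = -39493/6 (X = (⅙)*(-39493) = -39493/6 ≈ -6582.2)
(-48754 + X)*(J + 31227) = (-48754 - 39493/6)*(-39954 + 31227) = -332017/6*(-8727) = 965837453/2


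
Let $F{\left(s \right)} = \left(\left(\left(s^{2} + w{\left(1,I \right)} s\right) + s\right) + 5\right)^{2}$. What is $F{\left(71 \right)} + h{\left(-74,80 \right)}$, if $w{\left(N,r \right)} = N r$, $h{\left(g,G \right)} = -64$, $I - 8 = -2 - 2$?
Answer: $29170737$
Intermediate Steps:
$I = 4$ ($I = 8 - 4 = 4$)
$F{\left(s \right)} = \left(5 + s^{2} + 5 s\right)^{2}$ ($F{\left(s \right)} = \left(\left(\left(s^{2} + 1 \cdot 4 s\right) + s\right) + 5\right)^{2} = \left(\left(\left(s^{2} + 4 s\right) + s\right) + 5\right)^{2} = \left(\left(s^{2} + 5 s\right) + 5\right)^{2} = \left(5 + s^{2} + 5 s\right)^{2}$)
$F{\left(71 \right)} + h{\left(-74,80 \right)} = \left(5 + 71^{2} + 5 \cdot 71\right)^{2} - 64 = \left(5 + 5041 + 355\right)^{2} - 64 = 5401^{2} - 64 = 29170801 - 64 = 29170737$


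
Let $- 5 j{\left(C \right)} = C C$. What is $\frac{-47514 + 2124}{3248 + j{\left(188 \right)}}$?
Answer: $\frac{37825}{3184} \approx 11.88$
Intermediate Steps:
$j{\left(C \right)} = - \frac{C^{2}}{5}$ ($j{\left(C \right)} = - \frac{C C}{5} = - \frac{C^{2}}{5}$)
$\frac{-47514 + 2124}{3248 + j{\left(188 \right)}} = \frac{-47514 + 2124}{3248 - \frac{188^{2}}{5}} = - \frac{45390}{3248 - \frac{35344}{5}} = - \frac{45390}{- \frac{19104}{5}} = \left(-45390\right) \left(- \frac{5}{19104}\right) = \frac{37825}{3184}$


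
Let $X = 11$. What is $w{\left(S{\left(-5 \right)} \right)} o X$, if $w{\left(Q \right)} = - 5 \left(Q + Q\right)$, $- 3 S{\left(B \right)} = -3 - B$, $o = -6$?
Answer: $-440$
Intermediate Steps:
$S{\left(B \right)} = 1 + \frac{B}{3}$ ($S{\left(B \right)} = - \frac{-3 - B}{3} = 1 + \frac{B}{3}$)
$w{\left(Q \right)} = - 10 Q$ ($w{\left(Q \right)} = - 5 \cdot 2 Q = - 10 Q$)
$w{\left(S{\left(-5 \right)} \right)} o X = - 10 \left(1 + \frac{1}{3} \left(-5\right)\right) \left(-6\right) 11 = - 10 \left(1 - \frac{5}{3}\right) \left(-6\right) 11 = \left(-10\right) \left(- \frac{2}{3}\right) \left(-6\right) 11 = \frac{20}{3} \left(-6\right) 11 = \left(-40\right) 11 = -440$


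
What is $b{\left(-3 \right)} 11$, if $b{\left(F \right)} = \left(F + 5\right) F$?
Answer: $-66$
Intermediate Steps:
$b{\left(F \right)} = F \left(5 + F\right)$ ($b{\left(F \right)} = \left(5 + F\right) F = F \left(5 + F\right)$)
$b{\left(-3 \right)} 11 = - 3 \left(5 - 3\right) 11 = \left(-3\right) 2 \cdot 11 = \left(-6\right) 11 = -66$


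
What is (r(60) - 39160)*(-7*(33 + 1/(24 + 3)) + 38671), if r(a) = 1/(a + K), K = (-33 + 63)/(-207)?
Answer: -167855958975163/111510 ≈ -1.5053e+9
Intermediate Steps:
K = -10/69 (K = 30*(-1/207) = -10/69 ≈ -0.14493)
r(a) = 1/(-10/69 + a) (r(a) = 1/(a - 10/69) = 1/(-10/69 + a))
(r(60) - 39160)*(-7*(33 + 1/(24 + 3)) + 38671) = (69/(-10 + 69*60) - 39160)*(-7*(33 + 1/(24 + 3)) + 38671) = (69/(-10 + 4140) - 39160)*(-7*(33 + 1/27) + 38671) = (69/4130 - 39160)*(-7*(33 + 1/27) + 38671) = (69*(1/4130) - 39160)*(-7*892/27 + 38671) = (69/4130 - 39160)*(-6244/27 + 38671) = -161730731/4130*1037873/27 = -167855958975163/111510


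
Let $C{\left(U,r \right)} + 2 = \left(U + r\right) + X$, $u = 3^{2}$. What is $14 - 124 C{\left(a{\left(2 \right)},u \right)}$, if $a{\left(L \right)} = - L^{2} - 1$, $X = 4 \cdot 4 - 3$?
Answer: $-1846$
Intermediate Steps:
$X = 13$ ($X = 16 - 3 = 13$)
$u = 9$
$a{\left(L \right)} = -1 - L^{2}$
$C{\left(U,r \right)} = 11 + U + r$ ($C{\left(U,r \right)} = -2 + \left(\left(U + r\right) + 13\right) = -2 + \left(13 + U + r\right) = 11 + U + r$)
$14 - 124 C{\left(a{\left(2 \right)},u \right)} = 14 - 124 \left(11 - 5 + 9\right) = 14 - 1860 = -1846$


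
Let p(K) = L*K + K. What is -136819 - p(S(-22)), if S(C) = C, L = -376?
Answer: -145069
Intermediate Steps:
p(K) = -375*K (p(K) = -376*K + K = -375*K)
-136819 - p(S(-22)) = -136819 - (-375)*(-22) = -136819 - 1*8250 = -136819 - 8250 = -145069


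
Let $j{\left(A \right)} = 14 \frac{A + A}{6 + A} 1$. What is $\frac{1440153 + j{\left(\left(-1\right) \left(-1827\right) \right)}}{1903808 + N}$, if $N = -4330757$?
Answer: $- \frac{293316845}{494288613} \approx -0.59341$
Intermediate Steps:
$j{\left(A \right)} = \frac{28 A}{6 + A}$ ($j{\left(A \right)} = 14 \frac{2 A}{6 + A} 1 = \frac{28 A}{6 + A} 1 = \frac{28 A}{6 + A}$)
$\frac{1440153 + j{\left(\left(-1\right) \left(-1827\right) \right)}}{1903808 + N} = \frac{1440153 + \frac{28 \left(\left(-1\right) \left(-1827\right)\right)}{6 - -1827}}{1903808 - 4330757} = \frac{1440153 + 28 \cdot 1827 \frac{1}{6 + 1827}}{-2426949} = \left(1440153 + 28 \cdot 1827 \cdot \frac{1}{1833}\right) \left(- \frac{1}{2426949}\right) = \left(1440153 + \frac{17052}{611}\right) \left(- \frac{1}{2426949}\right) = \frac{879950535}{611} \left(- \frac{1}{2426949}\right) = - \frac{293316845}{494288613}$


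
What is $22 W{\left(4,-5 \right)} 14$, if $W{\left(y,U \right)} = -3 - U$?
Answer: $616$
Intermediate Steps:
$22 W{\left(4,-5 \right)} 14 = 22 \left(-3 - -5\right) 14 = 22 \left(-3 + 5\right) 14 = 22 \cdot 2 \cdot 14 = 44 \cdot 14 = 616$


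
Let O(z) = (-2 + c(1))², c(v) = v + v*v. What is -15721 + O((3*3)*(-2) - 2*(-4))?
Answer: -15721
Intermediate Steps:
c(v) = v + v²
O(z) = 0 (O(z) = (-2 + 1*(1 + 1))² = (-2 + 1*2)² = (-2 + 2)² = 0² = 0)
-15721 + O((3*3)*(-2) - 2*(-4)) = -15721 + 0 = -15721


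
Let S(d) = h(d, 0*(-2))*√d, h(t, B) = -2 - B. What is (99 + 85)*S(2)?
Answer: -368*√2 ≈ -520.43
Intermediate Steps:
S(d) = -2*√d (S(d) = (-2 - 0*(-2))*√d = (-2 - 1*0)*√d = (-2 + 0)*√d = -2*√d)
(99 + 85)*S(2) = (99 + 85)*(-2*√2) = 184*(-2*√2) = -368*√2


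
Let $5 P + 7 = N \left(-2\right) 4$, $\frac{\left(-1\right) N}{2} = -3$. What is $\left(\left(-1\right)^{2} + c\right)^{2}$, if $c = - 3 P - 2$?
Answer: $1024$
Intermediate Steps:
$N = 6$ ($N = \left(-2\right) \left(-3\right) = 6$)
$P = -11$ ($P = - \frac{7}{5} + \frac{6 \left(-2\right) 4}{5} = - \frac{7}{5} + \frac{\left(-12\right) 4}{5} = - \frac{7}{5} + \frac{1}{5} \left(-48\right) = - \frac{7}{5} - \frac{48}{5} = -11$)
$c = 31$ ($c = \left(-3\right) \left(-11\right) - 2 = 33 - 2 = 31$)
$\left(\left(-1\right)^{2} + c\right)^{2} = \left(\left(-1\right)^{2} + 31\right)^{2} = \left(1 + 31\right)^{2} = 32^{2} = 1024$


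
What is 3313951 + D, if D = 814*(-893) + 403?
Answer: 2587452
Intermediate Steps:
D = -726499 (D = -726902 + 403 = -726499)
3313951 + D = 3313951 - 726499 = 2587452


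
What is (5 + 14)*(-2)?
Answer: -38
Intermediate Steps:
(5 + 14)*(-2) = 19*(-2) = -38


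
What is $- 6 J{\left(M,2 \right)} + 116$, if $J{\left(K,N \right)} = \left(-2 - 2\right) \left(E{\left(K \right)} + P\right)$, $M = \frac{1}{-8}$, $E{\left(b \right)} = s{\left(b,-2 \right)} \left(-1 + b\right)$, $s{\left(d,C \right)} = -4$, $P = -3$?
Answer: $152$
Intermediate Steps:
$E{\left(b \right)} = 4 - 4 b$ ($E{\left(b \right)} = - 4 \left(-1 + b\right) = 4 - 4 b$)
$M = - \frac{1}{8} \approx -0.125$
$J{\left(K,N \right)} = -4 + 16 K$ ($J{\left(K,N \right)} = \left(-2 - 2\right) \left(\left(4 - 4 K\right) - 3\right) = - 4 \left(1 - 4 K\right) = -4 + 16 K$)
$- 6 J{\left(M,2 \right)} + 116 = - 6 \left(-4 + 16 \left(- \frac{1}{8}\right)\right) + 116 = - 6 \left(-4 - 2\right) + 116 = \left(-6\right) \left(-6\right) + 116 = 36 + 116 = 152$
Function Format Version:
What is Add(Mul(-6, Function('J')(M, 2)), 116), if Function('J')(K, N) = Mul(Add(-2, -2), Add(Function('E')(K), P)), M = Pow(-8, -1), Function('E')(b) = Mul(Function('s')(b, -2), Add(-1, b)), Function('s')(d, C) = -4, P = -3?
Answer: 152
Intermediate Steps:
Function('E')(b) = Add(4, Mul(-4, b)) (Function('E')(b) = Mul(-4, Add(-1, b)) = Add(4, Mul(-4, b)))
M = Rational(-1, 8) ≈ -0.12500
Function('J')(K, N) = Add(-4, Mul(16, K)) (Function('J')(K, N) = Mul(Add(-2, -2), Add(Add(4, Mul(-4, K)), -3)) = Mul(-4, Add(1, Mul(-4, K))) = Add(-4, Mul(16, K)))
Add(Mul(-6, Function('J')(M, 2)), 116) = Add(Mul(-6, Add(-4, Mul(16, Rational(-1, 8)))), 116) = Add(Mul(-6, Add(-4, -2)), 116) = Add(Mul(-6, -6), 116) = Add(36, 116) = 152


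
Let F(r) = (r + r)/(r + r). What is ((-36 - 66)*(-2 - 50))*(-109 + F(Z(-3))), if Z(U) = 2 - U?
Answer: -572832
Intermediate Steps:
F(r) = 1 (F(r) = (2*r)/((2*r)) = (2*r)*(1/(2*r)) = 1)
((-36 - 66)*(-2 - 50))*(-109 + F(Z(-3))) = ((-36 - 66)*(-2 - 50))*(-109 + 1) = -102*(-52)*(-108) = 5304*(-108) = -572832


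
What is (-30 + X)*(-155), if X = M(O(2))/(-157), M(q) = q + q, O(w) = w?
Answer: 730670/157 ≈ 4653.9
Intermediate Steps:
M(q) = 2*q
X = -4/157 (X = (2*2)/(-157) = 4*(-1/157) = -4/157 ≈ -0.025478)
(-30 + X)*(-155) = (-30 - 4/157)*(-155) = -4714/157*(-155) = 730670/157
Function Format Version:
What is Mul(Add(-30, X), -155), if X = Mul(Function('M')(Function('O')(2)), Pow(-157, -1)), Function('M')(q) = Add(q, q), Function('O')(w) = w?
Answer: Rational(730670, 157) ≈ 4653.9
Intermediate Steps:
Function('M')(q) = Mul(2, q)
X = Rational(-4, 157) (X = Mul(Mul(2, 2), Pow(-157, -1)) = Mul(4, Rational(-1, 157)) = Rational(-4, 157) ≈ -0.025478)
Mul(Add(-30, X), -155) = Mul(Add(-30, Rational(-4, 157)), -155) = Mul(Rational(-4714, 157), -155) = Rational(730670, 157)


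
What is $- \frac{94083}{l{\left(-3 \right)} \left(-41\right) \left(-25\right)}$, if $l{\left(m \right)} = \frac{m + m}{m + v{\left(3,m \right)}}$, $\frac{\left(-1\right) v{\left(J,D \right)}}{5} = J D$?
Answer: $\frac{658581}{1025} \approx 642.52$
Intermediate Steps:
$v{\left(J,D \right)} = - 5 D J$ ($v{\left(J,D \right)} = - 5 J D = - 5 D J$)
$l{\left(m \right)} = - \frac{1}{7}$ ($l{\left(m \right)} = \frac{m + m}{m - 5 m 3} = \frac{2 m}{m - 15 m} = \frac{2 m}{\left(-14\right) m} = 2 m \left(- \frac{1}{14 m}\right) = - \frac{1}{7}$)
$- \frac{94083}{l{\left(-3 \right)} \left(-41\right) \left(-25\right)} = - \frac{94083}{\left(- \frac{1}{7}\right) \left(-41\right) \left(-25\right)} = - \frac{94083}{\frac{41}{7} \left(-25\right)} = - \frac{94083}{- \frac{1025}{7}} = \left(-94083\right) \left(- \frac{7}{1025}\right) = \frac{658581}{1025}$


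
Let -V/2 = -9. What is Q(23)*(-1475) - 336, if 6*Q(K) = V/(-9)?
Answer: 467/3 ≈ 155.67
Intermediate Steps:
V = 18 (V = -2*(-9) = 18)
Q(K) = -1/3 (Q(K) = (18/(-9))/6 = (18*(-1/9))/6 = (1/6)*(-2) = -1/3)
Q(23)*(-1475) - 336 = -1/3*(-1475) - 336 = 1475/3 - 336 = 467/3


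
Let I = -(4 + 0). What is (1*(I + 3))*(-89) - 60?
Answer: 29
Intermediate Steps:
I = -4 (I = -1*4 = -4)
(1*(I + 3))*(-89) - 60 = (1*(-4 + 3))*(-89) - 60 = (1*(-1))*(-89) - 60 = -1*(-89) - 60 = 89 - 60 = 29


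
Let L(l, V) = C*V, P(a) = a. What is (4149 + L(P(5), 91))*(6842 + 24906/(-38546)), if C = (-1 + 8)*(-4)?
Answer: 211097314213/19273 ≈ 1.0953e+7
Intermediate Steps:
C = -28 (C = 7*(-4) = -28)
L(l, V) = -28*V
(4149 + L(P(5), 91))*(6842 + 24906/(-38546)) = (4149 - 28*91)*(6842 + 24906/(-38546)) = (4149 - 2548)*(6842 + 24906*(-1/38546)) = 1601*(6842 - 12453/19273) = 1601*(131853413/19273) = 211097314213/19273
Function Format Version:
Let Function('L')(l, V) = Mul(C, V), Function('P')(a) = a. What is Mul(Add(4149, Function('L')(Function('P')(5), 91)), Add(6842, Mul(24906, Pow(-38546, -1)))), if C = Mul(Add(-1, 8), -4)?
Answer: Rational(211097314213, 19273) ≈ 1.0953e+7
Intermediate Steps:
C = -28 (C = Mul(7, -4) = -28)
Function('L')(l, V) = Mul(-28, V)
Mul(Add(4149, Function('L')(Function('P')(5), 91)), Add(6842, Mul(24906, Pow(-38546, -1)))) = Mul(Add(4149, Mul(-28, 91)), Add(6842, Mul(24906, Pow(-38546, -1)))) = Mul(Add(4149, -2548), Add(6842, Mul(24906, Rational(-1, 38546)))) = Mul(1601, Add(6842, Rational(-12453, 19273))) = Mul(1601, Rational(131853413, 19273)) = Rational(211097314213, 19273)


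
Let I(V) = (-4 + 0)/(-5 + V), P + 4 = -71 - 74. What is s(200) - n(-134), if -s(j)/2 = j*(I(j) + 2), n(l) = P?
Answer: -25069/39 ≈ -642.79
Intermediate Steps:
P = -149 (P = -4 + (-71 - 74) = -4 - 145 = -149)
n(l) = -149
I(V) = -4/(-5 + V)
s(j) = -2*j*(2 - 4/(-5 + j)) (s(j) = -2*j*(-4/(-5 + j) + 2) = -2*j*(2 - 4/(-5 + j)))
s(200) - n(-134) = 4*200*(7 - 1*200)/(-5 + 200) - 1*(-149) = 4*200*(7 - 200)/195 + 149 = 4*200*(1/195)*(-193) + 149 = -30880/39 + 149 = -25069/39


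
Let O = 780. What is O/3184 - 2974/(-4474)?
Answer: 1619867/1780652 ≈ 0.90970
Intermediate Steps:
O/3184 - 2974/(-4474) = 780/3184 - 2974/(-4474) = 780*(1/3184) - 2974*(-1/4474) = 195/796 + 1487/2237 = 1619867/1780652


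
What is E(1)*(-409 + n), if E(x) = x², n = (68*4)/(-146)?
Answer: -29993/73 ≈ -410.86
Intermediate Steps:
n = -136/73 (n = 272*(-1/146) = -136/73 ≈ -1.8630)
E(1)*(-409 + n) = 1²*(-409 - 136/73) = 1*(-29993/73) = -29993/73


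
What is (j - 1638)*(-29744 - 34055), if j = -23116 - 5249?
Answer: 1914161397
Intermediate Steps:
j = -28365
(j - 1638)*(-29744 - 34055) = (-28365 - 1638)*(-29744 - 34055) = -30003*(-63799) = 1914161397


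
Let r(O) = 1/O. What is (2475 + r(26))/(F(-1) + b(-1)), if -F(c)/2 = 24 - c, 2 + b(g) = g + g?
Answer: -64351/1404 ≈ -45.834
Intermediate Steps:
b(g) = -2 + 2*g (b(g) = -2 + (g + g) = -2 + 2*g)
F(c) = -48 + 2*c (F(c) = -2*(24 - c) = -48 + 2*c)
(2475 + r(26))/(F(-1) + b(-1)) = (2475 + 1/26)/((-48 + 2*(-1)) + (-2 + 2*(-1))) = (2475 + 1/26)/((-48 - 2) + (-2 - 2)) = 64351/(26*(-50 - 4)) = (64351/26)/(-54) = (64351/26)*(-1/54) = -64351/1404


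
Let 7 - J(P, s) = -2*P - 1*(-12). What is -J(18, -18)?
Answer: -31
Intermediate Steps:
J(P, s) = -5 + 2*P (J(P, s) = 7 - (-2*P - 1*(-12)) = 7 - (-2*P + 12) = 7 - (12 - 2*P) = 7 + (-12 + 2*P) = -5 + 2*P)
-J(18, -18) = -(-5 + 2*18) = -(-5 + 36) = -1*31 = -31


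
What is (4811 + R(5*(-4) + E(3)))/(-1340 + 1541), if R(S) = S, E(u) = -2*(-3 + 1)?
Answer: 4795/201 ≈ 23.856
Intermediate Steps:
E(u) = 4 (E(u) = -2*(-2) = 4)
(4811 + R(5*(-4) + E(3)))/(-1340 + 1541) = (4811 + (5*(-4) + 4))/(-1340 + 1541) = (4811 + (-20 + 4))/201 = (4811 - 16)*(1/201) = 4795*(1/201) = 4795/201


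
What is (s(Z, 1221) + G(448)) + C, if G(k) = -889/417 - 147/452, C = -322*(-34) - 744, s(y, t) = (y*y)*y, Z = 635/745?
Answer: 6361001753785313/623495459316 ≈ 10202.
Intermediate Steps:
Z = 127/149 (Z = 635*(1/745) = 127/149 ≈ 0.85235)
s(y, t) = y³ (s(y, t) = y²*y = y³)
C = 10204 (C = 10948 - 744 = 10204)
G(k) = -463127/188484 (G(k) = -889*1/417 - 147*1/452 = -889/417 - 147/452 = -463127/188484)
(s(Z, 1221) + G(448)) + C = ((127/149)³ - 463127/188484) + 10204 = (2048383/3307949 - 463127/188484) + 10204 = -1145913075151/623495459316 + 10204 = 6361001753785313/623495459316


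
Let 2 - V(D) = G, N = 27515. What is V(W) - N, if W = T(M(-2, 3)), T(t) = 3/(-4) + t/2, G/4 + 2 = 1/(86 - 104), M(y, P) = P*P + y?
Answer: -247543/9 ≈ -27505.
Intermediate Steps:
M(y, P) = y + P² (M(y, P) = P² + y = y + P²)
G = -74/9 (G = -8 + 4/(86 - 104) = -8 + 4/(-18) = -8 + 4*(-1/18) = -8 - 2/9 = -74/9 ≈ -8.2222)
T(t) = -¾ + t/2 (T(t) = 3*(-¼) + t*(½) = -¾ + t/2)
W = 11/4 (W = -¾ + (-2 + 3²)/2 = -¾ + (-2 + 9)/2 = -¾ + (½)*7 = -¾ + 7/2 = 11/4 ≈ 2.7500)
V(D) = 92/9 (V(D) = 2 - 1*(-74/9) = 2 + 74/9 = 92/9)
V(W) - N = 92/9 - 1*27515 = 92/9 - 27515 = -247543/9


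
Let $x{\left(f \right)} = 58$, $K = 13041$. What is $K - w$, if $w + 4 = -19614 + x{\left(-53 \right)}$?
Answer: $32601$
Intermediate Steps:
$w = -19560$ ($w = -4 + \left(-19614 + 58\right) = -4 - 19556 = -19560$)
$K - w = 13041 - -19560 = 13041 + 19560 = 32601$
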